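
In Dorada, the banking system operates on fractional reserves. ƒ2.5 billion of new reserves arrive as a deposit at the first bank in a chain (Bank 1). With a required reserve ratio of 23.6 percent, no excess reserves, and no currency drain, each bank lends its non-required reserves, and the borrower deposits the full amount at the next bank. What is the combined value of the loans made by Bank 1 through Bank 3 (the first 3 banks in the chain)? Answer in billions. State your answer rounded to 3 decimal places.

Bank i lends (1 − rr)^i of the original deposit: Bank 1 lends 2.5·0.7640 = 1.9100, Bank 2 lends 2.5·0.7640² ≈ 1.4592, and so on.
Summing a geometric series: total = 2.5·[0.7640·(1 − 0.7640^3) / (1 − 0.7640)] ≈ 4.4841 billion.

ƒ4.484 billion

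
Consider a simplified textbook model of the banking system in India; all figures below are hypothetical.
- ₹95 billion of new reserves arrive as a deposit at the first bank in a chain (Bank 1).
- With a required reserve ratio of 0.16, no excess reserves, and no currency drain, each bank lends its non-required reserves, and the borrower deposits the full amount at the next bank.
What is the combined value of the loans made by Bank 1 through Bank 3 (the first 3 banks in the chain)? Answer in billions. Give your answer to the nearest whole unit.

₹203 billion

Bank i lends (1 − rr)^i of the original deposit: Bank 1 lends 95·0.8400 = 79.8000, Bank 2 lends 95·0.8400² = 67.0320, and so on.
Summing a geometric series: total = 95·[0.8400·(1 − 0.8400^3) / (1 − 0.8400)] ≈ 203.1389 billion.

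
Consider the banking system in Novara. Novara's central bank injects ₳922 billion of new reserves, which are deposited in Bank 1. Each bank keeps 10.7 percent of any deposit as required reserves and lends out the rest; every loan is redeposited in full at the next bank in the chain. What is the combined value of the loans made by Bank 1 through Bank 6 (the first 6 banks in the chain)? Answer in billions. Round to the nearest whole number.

Bank i lends (1 − rr)^i of the original deposit: Bank 1 lends 922·0.8930 = 823.3460, Bank 2 lends 922·0.8930² ≈ 735.2480, and so on.
Summing a geometric series: total = 922·[0.8930·(1 − 0.8930^6) / (1 − 0.8930)] ≈ 3792.6419 billion.

₳3793 billion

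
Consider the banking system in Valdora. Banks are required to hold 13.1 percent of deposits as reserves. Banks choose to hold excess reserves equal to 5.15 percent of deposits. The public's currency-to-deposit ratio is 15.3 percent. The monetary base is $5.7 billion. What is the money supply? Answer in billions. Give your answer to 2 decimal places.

The money multiplier is m = (1 + c) / (rr + e + c) = (1 + 0.153) / (0.131 + 0.0515 + 0.153) ≈ 3.4367.
So M = m × MB = 3.4367 × 5.7 ≈ 19.5892 billion.

$19.59 billion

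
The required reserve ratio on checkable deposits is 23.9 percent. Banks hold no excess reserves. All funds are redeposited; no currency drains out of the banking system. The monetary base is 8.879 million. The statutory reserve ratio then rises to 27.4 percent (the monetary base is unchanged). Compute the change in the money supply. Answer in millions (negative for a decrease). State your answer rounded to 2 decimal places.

-4.75 million

Initially m₁ = 1 / (0.239) ≈ 4.1841, so M₁ = 4.1841 × 8.879 ≈ 37.1506 million.
After the change m₂ = 1 / (0.274) ≈ 3.6496, so M₂ = 3.6496 × 8.879 ≈ 32.4048 million.
ΔM = M₂ − M₁ = 32.4048 − 37.1506 = -4.7458 million.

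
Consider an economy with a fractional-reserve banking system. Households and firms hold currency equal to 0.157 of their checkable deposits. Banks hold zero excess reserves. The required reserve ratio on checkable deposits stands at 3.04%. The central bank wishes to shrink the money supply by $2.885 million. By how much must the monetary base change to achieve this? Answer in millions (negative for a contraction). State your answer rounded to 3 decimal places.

-0.467 million

The money multiplier is m = (1 + c) / (rr + c) = (1 + 0.157) / (0.0304 + 0.157) ≈ 6.17396.
ΔMB = ΔM / m = (−2.885) / 6.17396 ≈ -0.4673 million.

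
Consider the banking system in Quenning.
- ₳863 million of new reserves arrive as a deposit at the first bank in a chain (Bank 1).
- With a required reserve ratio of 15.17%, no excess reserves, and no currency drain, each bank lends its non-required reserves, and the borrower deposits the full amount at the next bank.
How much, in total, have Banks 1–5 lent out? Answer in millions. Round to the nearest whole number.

₳2706 million

Bank i lends (1 − rr)^i of the original deposit: Bank 1 lends 863·0.8483 = 732.0829, Bank 2 lends 863·0.8483² ≈ 621.0259, and so on.
Summing a geometric series: total = 863·[0.8483·(1 − 0.8483^5) / (1 − 0.8483)] ≈ 2705.9272 million.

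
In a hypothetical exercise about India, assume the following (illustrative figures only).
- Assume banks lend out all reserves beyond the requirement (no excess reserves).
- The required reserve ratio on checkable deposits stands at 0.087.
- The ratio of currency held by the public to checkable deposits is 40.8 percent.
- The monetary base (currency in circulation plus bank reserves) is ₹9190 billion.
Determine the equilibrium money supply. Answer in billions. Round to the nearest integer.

The money multiplier is m = (1 + c) / (rr + c) = (1 + 0.408) / (0.087 + 0.408) ≈ 2.84444.
So M = m × MB = 2.84444 × 9190 = 26140.4036 billion.

₹26140 billion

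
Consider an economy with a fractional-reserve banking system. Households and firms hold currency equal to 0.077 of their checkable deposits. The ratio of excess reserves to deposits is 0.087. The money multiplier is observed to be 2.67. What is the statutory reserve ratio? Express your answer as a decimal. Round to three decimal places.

Using m = 2.67. Since m = (1 + c)/(c + rr + e), the denominator satisfies c + rr + e = (1 + c)/m = (1 + 0.077) / 2.67 ≈ 0.403371.
With c = 0.077 and e = 0.087, the statutory reserve ratio is 0.403371 − 0.077 − 0.087 = 0.239371.

0.239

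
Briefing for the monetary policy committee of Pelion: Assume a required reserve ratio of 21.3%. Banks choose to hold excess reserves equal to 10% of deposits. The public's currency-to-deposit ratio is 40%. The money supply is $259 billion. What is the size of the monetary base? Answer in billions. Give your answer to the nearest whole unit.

The money multiplier is m = (1 + c) / (rr + e + c) = (1 + 0.4) / (0.213 + 0.1 + 0.4) ≈ 1.9635.
MB = M / m = 259 / 1.9635 ≈ 131.9073 billion.

$132 billion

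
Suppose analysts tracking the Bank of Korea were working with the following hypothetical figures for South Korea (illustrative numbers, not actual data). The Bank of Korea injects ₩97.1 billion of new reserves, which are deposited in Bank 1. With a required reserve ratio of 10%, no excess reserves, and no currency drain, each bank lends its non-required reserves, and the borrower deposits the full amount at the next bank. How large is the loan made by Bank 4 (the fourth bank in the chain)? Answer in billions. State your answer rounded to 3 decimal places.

Each bank lends a fraction (1 − rr) = 0.9000 of the deposit it receives, so Bank 4 receives 97.1·0.9000^3 and lends 97.1·0.9000^4 ≈ 63.7073 billion.

₩63.707 billion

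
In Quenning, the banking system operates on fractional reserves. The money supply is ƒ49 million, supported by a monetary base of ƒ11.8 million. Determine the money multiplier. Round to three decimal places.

The money multiplier is m = M / MB = 49 / 11.8 ≈ 4.15254.

4.153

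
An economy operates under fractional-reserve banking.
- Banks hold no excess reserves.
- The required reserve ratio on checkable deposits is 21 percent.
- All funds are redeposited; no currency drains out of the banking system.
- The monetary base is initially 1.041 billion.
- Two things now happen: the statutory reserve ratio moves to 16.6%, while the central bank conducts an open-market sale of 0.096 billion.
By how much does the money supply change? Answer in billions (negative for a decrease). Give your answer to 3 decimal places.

0.736 billion

Before: m₁ = 1 / (0.21) ≈ 4.76190, MB₁ = 1.041, so M₁ = 4.76190 × 1.041 ≈ 4.9571 billion.
After: m₂ = 1 / (0.166) ≈ 6.02410, MB₂ = 1.041 − 0.096 = 0.945, so M₂ = 6.02410 × 0.945 ≈ 5.6928 billion.
ΔM = M₂ − M₁ = 5.6928 − 4.9571 = 0.7357 billion.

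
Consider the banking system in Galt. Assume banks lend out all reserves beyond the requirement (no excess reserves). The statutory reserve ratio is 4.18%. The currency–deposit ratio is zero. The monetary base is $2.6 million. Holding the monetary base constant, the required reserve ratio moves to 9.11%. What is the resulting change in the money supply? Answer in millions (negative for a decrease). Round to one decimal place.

-33.7 million

Initially m₁ = 1 / (0.0418) ≈ 23.9234, so M₁ = 23.9234 × 2.6 ≈ 62.2008 million.
After the change m₂ = 1 / (0.0911) ≈ 10.9769, so M₂ = 10.9769 × 2.6 ≈ 28.5399 million.
ΔM = M₂ − M₁ = 28.5399 − 62.2008 = -33.6609 million.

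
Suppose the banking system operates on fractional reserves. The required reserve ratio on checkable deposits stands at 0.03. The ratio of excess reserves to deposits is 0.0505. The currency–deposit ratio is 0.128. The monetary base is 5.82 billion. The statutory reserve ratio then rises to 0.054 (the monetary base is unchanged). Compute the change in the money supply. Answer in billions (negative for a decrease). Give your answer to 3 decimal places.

Initially m₁ = (1 + 0.128) / (0.03 + 0.0505 + 0.128) ≈ 5.41007, so M₁ = 5.41007 × 5.82 ≈ 31.4866 billion.
After the change m₂ = (1 + 0.128) / (0.054 + 0.0505 + 0.128) ≈ 4.85161, so M₂ = 4.85161 × 5.82 ≈ 28.2364 billion.
ΔM = M₂ − M₁ = 28.2364 − 31.4866 = -3.2502 billion.

-3.250 billion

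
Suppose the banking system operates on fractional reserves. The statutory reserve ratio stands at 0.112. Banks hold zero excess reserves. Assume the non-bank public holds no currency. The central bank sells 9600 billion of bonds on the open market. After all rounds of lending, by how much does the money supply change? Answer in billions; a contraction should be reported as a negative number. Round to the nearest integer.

-85714 billion

The simple money multiplier is m = 1/rr = 1/0.112 ≈ 8.92857.
An open-market sale reduces the monetary base by 9600 billion, so ΔM = m × ΔMB = 8.92857 × (−9600) = -85714.272 billion.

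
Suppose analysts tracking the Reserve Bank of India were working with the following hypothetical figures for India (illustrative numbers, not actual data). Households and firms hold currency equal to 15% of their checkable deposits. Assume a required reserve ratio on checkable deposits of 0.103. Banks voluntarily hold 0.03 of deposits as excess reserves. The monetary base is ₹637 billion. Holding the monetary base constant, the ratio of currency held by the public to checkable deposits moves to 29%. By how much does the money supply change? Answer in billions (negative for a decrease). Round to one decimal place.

-645.9 billion

Initially m₁ = (1 + 0.15) / (0.103 + 0.03 + 0.15) ≈ 4.06360, so M₁ = 4.06360 × 637 = 2588.5132 billion.
After the change m₂ = (1 + 0.29) / (0.103 + 0.03 + 0.29) ≈ 3.04965, so M₂ = 3.04965 × 637 ≈ 1942.6271 billion.
ΔM = M₂ − M₁ = 1942.6271 − 2588.5132 = -645.8861 billion.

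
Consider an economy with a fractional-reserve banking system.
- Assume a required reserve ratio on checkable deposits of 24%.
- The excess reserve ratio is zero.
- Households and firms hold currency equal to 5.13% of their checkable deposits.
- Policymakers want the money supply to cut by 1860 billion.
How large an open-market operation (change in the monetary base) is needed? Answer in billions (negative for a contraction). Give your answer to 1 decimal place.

-515.4 billion

The money multiplier is m = (1 + c) / (rr + c) = (1 + 0.0513) / (0.24 + 0.0513) ≈ 3.608994.
ΔMB = ΔM / m = (−1860) / 3.608994 ≈ -515.3791 billion.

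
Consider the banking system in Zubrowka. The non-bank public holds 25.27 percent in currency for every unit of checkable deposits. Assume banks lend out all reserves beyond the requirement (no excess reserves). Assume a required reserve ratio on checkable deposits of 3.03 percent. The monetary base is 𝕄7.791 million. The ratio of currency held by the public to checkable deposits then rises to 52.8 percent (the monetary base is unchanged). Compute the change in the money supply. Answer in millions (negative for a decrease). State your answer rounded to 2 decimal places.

Initially m₁ = (1 + 0.2527) / (0.0303 + 0.2527) ≈ 4.4265, so M₁ = 4.4265 × 7.791 ≈ 34.4869 million.
After the change m₂ = (1 + 0.528) / (0.0303 + 0.528) ≈ 2.7369, so M₂ = 2.7369 × 7.791 ≈ 21.3232 million.
ΔM = M₂ − M₁ = 21.3232 − 34.4869 = -13.1637 million.

-13.16 million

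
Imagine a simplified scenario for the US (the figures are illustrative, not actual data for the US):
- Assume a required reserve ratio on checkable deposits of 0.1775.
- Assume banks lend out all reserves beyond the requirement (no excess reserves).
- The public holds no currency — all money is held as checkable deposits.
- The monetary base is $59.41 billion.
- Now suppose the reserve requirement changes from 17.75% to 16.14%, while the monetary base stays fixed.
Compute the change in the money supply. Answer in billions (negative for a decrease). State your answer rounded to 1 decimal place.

$33.4 billion

Initially m₁ = 1 / (0.1775) ≈ 5.6338, so M₁ = 5.6338 × 59.41 ≈ 334.7041 billion.
After the change m₂ = 1 / (0.1614) ≈ 6.1958, so M₂ = 6.1958 × 59.41 ≈ 368.0925 billion.
ΔM = M₂ − M₁ = 368.0925 − 334.7041 = 33.3884 billion.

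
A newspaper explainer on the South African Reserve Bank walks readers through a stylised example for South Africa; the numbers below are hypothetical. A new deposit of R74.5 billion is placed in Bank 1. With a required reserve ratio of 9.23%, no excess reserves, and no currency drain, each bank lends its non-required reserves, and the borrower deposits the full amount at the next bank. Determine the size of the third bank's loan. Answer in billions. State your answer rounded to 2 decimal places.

R55.72 billion

Each bank lends a fraction (1 − rr) = 0.9077 of the deposit it receives, so Bank 3 receives 74.5·0.9077^2 and lends 74.5·0.9077^3 ≈ 55.7164 billion.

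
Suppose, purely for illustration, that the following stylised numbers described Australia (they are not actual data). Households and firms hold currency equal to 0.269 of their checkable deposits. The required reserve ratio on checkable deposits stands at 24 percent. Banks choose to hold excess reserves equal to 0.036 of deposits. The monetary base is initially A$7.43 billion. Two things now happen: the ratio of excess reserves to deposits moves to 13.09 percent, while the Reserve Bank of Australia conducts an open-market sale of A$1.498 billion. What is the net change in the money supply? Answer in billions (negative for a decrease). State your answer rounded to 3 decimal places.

Before: m₁ = (1 + 0.269) / (0.24 + 0.036 + 0.269) ≈ 2.32844, MB₁ = 7.43, so M₁ = 2.32844 × 7.43 ≈ 17.3003 billion.
After: m₂ = (1 + 0.269) / (0.24 + 0.1309 + 0.269) ≈ 1.98312, MB₂ = 7.43 − 1.498 = 5.932, so M₂ = 1.98312 × 5.932 ≈ 11.7639 billion.
ΔM = M₂ − M₁ = 11.7639 − 17.3003 = -5.5364 billion.

-5.536 billion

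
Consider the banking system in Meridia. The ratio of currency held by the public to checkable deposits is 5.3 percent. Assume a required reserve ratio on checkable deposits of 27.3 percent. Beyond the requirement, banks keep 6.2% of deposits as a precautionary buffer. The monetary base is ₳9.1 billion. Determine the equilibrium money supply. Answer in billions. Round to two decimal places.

₳24.70 billion

The money multiplier is m = (1 + c) / (rr + e + c) = (1 + 0.053) / (0.273 + 0.062 + 0.053) ≈ 2.7139.
So M = m × MB = 2.7139 × 9.1 ≈ 24.6965 billion.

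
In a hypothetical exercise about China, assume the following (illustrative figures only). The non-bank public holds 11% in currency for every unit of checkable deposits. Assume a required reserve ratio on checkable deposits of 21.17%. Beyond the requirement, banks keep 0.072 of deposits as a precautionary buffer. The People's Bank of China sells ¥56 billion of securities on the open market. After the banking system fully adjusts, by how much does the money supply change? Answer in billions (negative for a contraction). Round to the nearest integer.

The money multiplier is m = (1 + c) / (rr + e + c) = (1 + 0.11) / (0.2117 + 0.072 + 0.11) ≈ 2.8194.
The sale removes 56 billion of base, so ΔM = m × ΔMB = 2.8194 × (−56) = -157.8864 billion.

-158 billion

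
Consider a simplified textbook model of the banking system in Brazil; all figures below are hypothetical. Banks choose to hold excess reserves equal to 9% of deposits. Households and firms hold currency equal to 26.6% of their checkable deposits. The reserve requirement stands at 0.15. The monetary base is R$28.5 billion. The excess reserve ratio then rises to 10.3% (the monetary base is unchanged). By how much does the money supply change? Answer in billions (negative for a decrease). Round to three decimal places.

-1.786 billion

Initially m₁ = (1 + 0.266) / (0.15 + 0.09 + 0.266) ≈ 2.501976, so M₁ = 2.501976 × 28.5 ≈ 71.3063 billion.
After the change m₂ = (1 + 0.266) / (0.15 + 0.103 + 0.266) ≈ 2.439306, so M₂ = 2.439306 × 28.5 ≈ 69.5202 billion.
ΔM = M₂ − M₁ = 69.5202 − 71.3063 = -1.7861 billion.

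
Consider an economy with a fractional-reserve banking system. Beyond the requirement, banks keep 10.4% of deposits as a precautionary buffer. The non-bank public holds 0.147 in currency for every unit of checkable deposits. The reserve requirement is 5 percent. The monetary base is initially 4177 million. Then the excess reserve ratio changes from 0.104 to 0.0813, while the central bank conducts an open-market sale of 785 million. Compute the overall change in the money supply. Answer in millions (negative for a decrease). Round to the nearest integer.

-1937 million

Before: m₁ = (1 + 0.147) / (0.05 + 0.104 + 0.147) ≈ 3.81063, MB₁ = 4177, so M₁ = 3.81063 × 4177 ≈ 15917.0015 million.
After: m₂ = (1 + 0.147) / (0.05 + 0.0813 + 0.147) ≈ 4.12145, MB₂ = 4177 − 785 = 3392, so M₂ = 4.12145 × 3392 = 13979.9584 million.
ΔM = M₂ − M₁ = 13979.9584 − 15917.0015 = -1937.0431 million.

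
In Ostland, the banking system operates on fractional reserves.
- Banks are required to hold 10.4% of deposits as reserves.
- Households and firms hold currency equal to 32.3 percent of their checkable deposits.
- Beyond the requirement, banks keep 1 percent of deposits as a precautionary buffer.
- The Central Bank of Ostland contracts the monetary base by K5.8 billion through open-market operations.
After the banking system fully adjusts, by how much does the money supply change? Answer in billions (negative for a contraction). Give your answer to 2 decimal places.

The money multiplier is m = (1 + c) / (rr + e + c) = (1 + 0.323) / (0.104 + 0.01 + 0.323) ≈ 3.0275.
The sale removes 5.8 billion of base, so ΔM = m × ΔMB = 3.0275 × (−5.8) = -17.5595 billion.

-17.56 billion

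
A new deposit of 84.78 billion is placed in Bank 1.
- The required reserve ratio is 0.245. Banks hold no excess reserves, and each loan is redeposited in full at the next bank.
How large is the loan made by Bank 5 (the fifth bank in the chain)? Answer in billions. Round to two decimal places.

20.80 billion

Each bank lends a fraction (1 − rr) = 0.7550 of the deposit it receives, so Bank 5 receives 84.78·0.7550^4 and lends 84.78·0.7550^5 ≈ 20.7983 billion.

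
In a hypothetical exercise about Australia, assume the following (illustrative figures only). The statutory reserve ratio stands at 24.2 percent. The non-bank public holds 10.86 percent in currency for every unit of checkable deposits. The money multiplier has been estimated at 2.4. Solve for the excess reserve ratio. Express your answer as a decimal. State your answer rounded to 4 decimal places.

Using m = 2.4. Since m = (1 + c)/(c + rr + e), the denominator satisfies c + rr + e = (1 + c)/m = (1 + 0.1086) / 2.4 ≈ 0.461917.
With c = 0.1086 and rr = 0.242, the excess reserve ratio is 0.461917 − 0.1086 − 0.242 = 0.111317.

0.1113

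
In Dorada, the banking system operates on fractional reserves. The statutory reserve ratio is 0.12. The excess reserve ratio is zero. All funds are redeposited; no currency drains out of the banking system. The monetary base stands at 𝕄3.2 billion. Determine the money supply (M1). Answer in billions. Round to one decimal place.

With no currency drain or excess reserves, the money multiplier is m = 1/rr = 1/0.12 ≈ 8.3333.
Money supply M = m × MB = 8.3333 × 3.2 ≈ 26.6666 billion.

𝕄26.7 billion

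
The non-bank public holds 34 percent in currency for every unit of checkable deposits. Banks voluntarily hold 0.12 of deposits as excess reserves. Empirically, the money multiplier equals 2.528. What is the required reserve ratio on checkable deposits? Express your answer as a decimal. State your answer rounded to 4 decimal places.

Using m = 2.528. Since m = (1 + c)/(c + rr + e), the denominator satisfies c + rr + e = (1 + c)/m = (1 + 0.34) / 2.528 ≈ 0.530063.
With c = 0.34 and e = 0.12, the required reserve ratio on checkable deposits is 0.530063 − 0.34 − 0.12 = 0.070063.

0.0701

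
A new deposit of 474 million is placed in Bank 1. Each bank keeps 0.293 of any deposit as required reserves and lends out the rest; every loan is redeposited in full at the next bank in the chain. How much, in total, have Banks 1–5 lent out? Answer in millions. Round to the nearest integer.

Bank i lends (1 − rr)^i of the original deposit: Bank 1 lends 474·0.7070 = 335.1180, Bank 2 lends 474·0.7070² ≈ 236.9284, and so on.
Summing a geometric series: total = 474·[0.7070·(1 − 0.7070^5) / (1 − 0.7070)] ≈ 941.7122 million.

942 million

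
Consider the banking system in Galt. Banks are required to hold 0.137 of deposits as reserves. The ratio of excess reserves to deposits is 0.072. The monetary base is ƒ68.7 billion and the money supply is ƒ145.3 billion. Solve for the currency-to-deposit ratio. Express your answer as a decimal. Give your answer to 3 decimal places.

0.500

Using m = M/MB = 145.3/68.7 ≈ 2.114993. From m = (1 + c)/(c + rr + e), rearranging gives 1 + c = m·(c + rr + e), so c·(1 − m) = m·(rr + e) − 1.
Hence c = [m·(rr + e) − 1]/(1 − m) = [2.114993 × (0.137 + 0.072) − 1] / (1 − 2.114993) ≈ 0.500421.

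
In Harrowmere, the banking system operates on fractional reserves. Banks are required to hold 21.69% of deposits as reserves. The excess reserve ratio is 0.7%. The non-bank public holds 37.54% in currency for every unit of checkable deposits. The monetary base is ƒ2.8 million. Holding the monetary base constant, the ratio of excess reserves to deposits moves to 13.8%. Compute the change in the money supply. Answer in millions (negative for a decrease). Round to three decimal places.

Initially m₁ = (1 + 0.3754) / (0.2169 + 0.007 + 0.3754) ≈ 2.29501, so M₁ = 2.29501 × 2.8 ≈ 6.426 million.
After the change m₂ = (1 + 0.3754) / (0.2169 + 0.138 + 0.3754) ≈ 1.88334, so M₂ = 1.88334 × 2.8 ≈ 5.2734 million.
ΔM = M₂ − M₁ = 5.2734 − 6.426 = -1.1526 million.

-1.153 million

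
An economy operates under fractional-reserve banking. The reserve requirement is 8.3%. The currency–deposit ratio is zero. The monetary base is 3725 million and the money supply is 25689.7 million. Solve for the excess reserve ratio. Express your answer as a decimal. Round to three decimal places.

0.062

Using m = M/MB = 25689.7/3725 ≈ 6.896564. Since m = (1 + c)/(c + rr + e), the denominator satisfies c + rr + e = (1 + c)/m = (1 + 0) / 6.896564 ≈ 0.145000.
With c = 0 and rr = 0.083, the excess reserve ratio is 0.145000 − 0 − 0.083 = 0.062.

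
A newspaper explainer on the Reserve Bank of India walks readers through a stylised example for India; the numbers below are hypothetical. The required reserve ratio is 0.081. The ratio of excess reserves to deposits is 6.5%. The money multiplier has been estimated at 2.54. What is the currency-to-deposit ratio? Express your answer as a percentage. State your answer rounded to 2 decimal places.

Using m = 2.54. From m = (1 + c)/(c + rr + e), rearranging gives 1 + c = m·(c + rr + e), so c·(1 − m) = m·(rr + e) − 1.
Hence c = [m·(rr + e) − 1]/(1 − m) = [2.54 × (0.081 + 0.065) − 1] / (1 − 2.54) ≈ 0.408545.

40.85%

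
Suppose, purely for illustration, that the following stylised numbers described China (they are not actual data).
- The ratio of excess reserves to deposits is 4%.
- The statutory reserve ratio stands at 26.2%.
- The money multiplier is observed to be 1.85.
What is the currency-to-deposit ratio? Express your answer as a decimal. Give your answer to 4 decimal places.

0.5192

Using m = 1.85. From m = (1 + c)/(c + rr + e), rearranging gives 1 + c = m·(c + rr + e), so c·(1 − m) = m·(rr + e) − 1.
Hence c = [m·(rr + e) − 1]/(1 − m) = [1.85 × (0.262 + 0.04) − 1] / (1 − 1.85) ≈ 0.519176.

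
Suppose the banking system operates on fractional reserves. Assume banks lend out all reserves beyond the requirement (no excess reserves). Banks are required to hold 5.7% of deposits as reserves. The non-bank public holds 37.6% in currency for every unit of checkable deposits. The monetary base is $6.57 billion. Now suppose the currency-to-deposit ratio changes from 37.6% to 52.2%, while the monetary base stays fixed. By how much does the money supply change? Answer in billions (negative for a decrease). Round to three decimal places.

-3.608 billion

Initially m₁ = (1 + 0.376) / (0.057 + 0.376) ≈ 3.17783, so M₁ = 3.17783 × 6.57 ≈ 20.8783 billion.
After the change m₂ = (1 + 0.522) / (0.057 + 0.522) ≈ 2.62867, so M₂ = 2.62867 × 6.57 ≈ 17.2704 billion.
ΔM = M₂ − M₁ = 17.2704 − 20.8783 = -3.6079 billion.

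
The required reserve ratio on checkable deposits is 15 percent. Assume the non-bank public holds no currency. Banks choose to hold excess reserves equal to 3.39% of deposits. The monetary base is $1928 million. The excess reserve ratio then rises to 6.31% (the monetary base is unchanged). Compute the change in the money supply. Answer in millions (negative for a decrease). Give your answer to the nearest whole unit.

-1437 million

Initially m₁ = 1 / (0.15 + 0.0339) ≈ 5.43774, so M₁ = 5.43774 × 1928 ≈ 10483.9627 million.
After the change m₂ = 1 / (0.15 + 0.0631) ≈ 4.69263, so M₂ = 4.69263 × 1928 ≈ 9047.3906 million.
ΔM = M₂ − M₁ = 9047.3906 − 10483.9627 = -1436.5721 million.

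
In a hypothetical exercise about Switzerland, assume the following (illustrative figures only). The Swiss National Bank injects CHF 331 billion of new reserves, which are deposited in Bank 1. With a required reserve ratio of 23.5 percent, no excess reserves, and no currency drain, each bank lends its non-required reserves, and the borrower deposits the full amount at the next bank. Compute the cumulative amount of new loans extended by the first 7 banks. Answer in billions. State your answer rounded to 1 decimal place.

CHF 912.3 billion

Bank i lends (1 − rr)^i of the original deposit: Bank 1 lends 331·0.7650 = 253.2150, Bank 2 lends 331·0.7650² ≈ 193.7095, and so on.
Summing a geometric series: total = 331·[0.7650·(1 − 0.7650^7) / (1 − 0.7650)] ≈ 912.2948 billion.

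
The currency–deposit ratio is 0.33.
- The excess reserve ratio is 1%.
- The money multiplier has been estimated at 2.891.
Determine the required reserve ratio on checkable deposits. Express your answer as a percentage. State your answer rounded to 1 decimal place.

12.0%

Using m = 2.891. Since m = (1 + c)/(c + rr + e), the denominator satisfies c + rr + e = (1 + c)/m = (1 + 0.33) / 2.891 ≈ 0.460048.
With c = 0.33 and e = 0.01, the required reserve ratio on checkable deposits is 0.460048 − 0.33 − 0.01 = 0.120048.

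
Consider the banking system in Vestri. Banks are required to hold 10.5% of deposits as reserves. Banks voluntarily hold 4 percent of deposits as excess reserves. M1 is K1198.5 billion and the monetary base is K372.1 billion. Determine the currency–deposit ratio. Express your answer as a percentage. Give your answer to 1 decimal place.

Using m = M/MB = 1198.5/372.1 ≈ 3.220908. From m = (1 + c)/(c + rr + e), rearranging gives 1 + c = m·(c + rr + e), so c·(1 − m) = m·(rr + e) − 1.
Hence c = [m·(rr + e) − 1]/(1 − m) = [3.220908 × (0.105 + 0.04) − 1] / (1 − 3.220908) ≈ 0.239978.

24.0%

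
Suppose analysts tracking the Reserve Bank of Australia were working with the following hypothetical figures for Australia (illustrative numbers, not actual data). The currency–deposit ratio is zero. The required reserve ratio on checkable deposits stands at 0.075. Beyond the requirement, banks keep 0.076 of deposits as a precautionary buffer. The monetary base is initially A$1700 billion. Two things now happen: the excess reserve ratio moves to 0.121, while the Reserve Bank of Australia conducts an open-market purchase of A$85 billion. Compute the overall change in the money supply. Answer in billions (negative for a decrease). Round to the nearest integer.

-2151 billion

Before: m₁ = 1 / (0.075 + 0.076) ≈ 6.62252, MB₁ = 1700, so M₁ = 6.62252 × 1700 = 11258.284 billion.
After: m₂ = 1 / (0.075 + 0.121) ≈ 5.10204, MB₂ = 1700 + 85 = 1785, so M₂ = 5.10204 × 1785 = 9107.1414 billion.
ΔM = M₂ − M₁ = 9107.1414 − 11258.284 = -2151.1426 billion.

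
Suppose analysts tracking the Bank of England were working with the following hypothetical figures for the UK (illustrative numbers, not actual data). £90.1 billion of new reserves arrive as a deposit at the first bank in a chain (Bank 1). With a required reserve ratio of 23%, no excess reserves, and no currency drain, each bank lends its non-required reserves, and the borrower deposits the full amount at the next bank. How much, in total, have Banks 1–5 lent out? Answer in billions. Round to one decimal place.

Bank i lends (1 − rr)^i of the original deposit: Bank 1 lends 90.1·0.7700 = 69.3770, Bank 2 lends 90.1·0.7700² ≈ 53.4203, and so on.
Summing a geometric series: total = 90.1·[0.7700·(1 − 0.7700^5) / (1 − 0.7700)] ≈ 219.9919 billion.

£220.0 billion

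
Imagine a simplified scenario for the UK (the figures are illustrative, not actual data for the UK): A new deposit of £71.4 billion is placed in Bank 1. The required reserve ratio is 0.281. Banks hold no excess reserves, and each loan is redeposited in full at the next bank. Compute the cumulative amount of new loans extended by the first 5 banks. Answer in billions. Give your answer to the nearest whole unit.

£148 billion

Bank i lends (1 − rr)^i of the original deposit: Bank 1 lends 71.4·0.7190 = 51.3366, Bank 2 lends 71.4·0.7190² ≈ 36.9110, and so on.
Summing a geometric series: total = 71.4·[0.7190·(1 − 0.7190^5) / (1 − 0.7190)] ≈ 147.5878 billion.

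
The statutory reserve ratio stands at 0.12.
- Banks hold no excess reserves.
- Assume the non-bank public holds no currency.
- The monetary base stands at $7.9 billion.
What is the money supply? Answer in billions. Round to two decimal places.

$65.83 billion

With no currency drain or excess reserves, the money multiplier is m = 1/rr = 1/0.12 ≈ 8.3333.
Money supply M = m × MB = 8.3333 × 7.9 ≈ 65.8331 billion.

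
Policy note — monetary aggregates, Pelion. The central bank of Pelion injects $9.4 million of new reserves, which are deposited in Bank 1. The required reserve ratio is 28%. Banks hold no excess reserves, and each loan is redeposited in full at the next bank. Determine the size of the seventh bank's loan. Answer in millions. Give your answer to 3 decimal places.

$0.943 million

Each bank lends a fraction (1 − rr) = 0.7200 of the deposit it receives, so Bank 7 receives 9.4·0.7200^6 and lends 9.4·0.7200^7 ≈ 0.9429 million.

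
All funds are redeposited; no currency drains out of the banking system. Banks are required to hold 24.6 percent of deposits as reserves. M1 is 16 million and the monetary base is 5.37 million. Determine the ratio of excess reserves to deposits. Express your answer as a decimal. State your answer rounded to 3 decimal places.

Using m = M/MB = 16/5.37 ≈ 2.979516. Since m = (1 + c)/(c + rr + e), the denominator satisfies c + rr + e = (1 + c)/m = (1 + 0) / 2.979516 ≈ 0.335625.
With c = 0 and rr = 0.246, the ratio of excess reserves to deposits is 0.335625 − 0 − 0.246 = 0.089625.

0.090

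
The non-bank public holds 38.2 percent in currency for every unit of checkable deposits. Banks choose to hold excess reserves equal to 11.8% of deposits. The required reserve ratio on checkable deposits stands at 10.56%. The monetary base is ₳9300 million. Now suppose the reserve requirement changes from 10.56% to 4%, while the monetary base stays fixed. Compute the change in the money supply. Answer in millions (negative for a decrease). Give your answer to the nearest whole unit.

Initially m₁ = (1 + 0.382) / (0.1056 + 0.118 + 0.382) ≈ 2.28203, so M₁ = 2.28203 × 9300 = 21222.879 million.
After the change m₂ = (1 + 0.382) / (0.04 + 0.118 + 0.382) ≈ 2.55926, so M₂ = 2.55926 × 9300 = 23801.118 million.
ΔM = M₂ − M₁ = 23801.118 − 21222.879 = 2578.239 million.

₳2578 million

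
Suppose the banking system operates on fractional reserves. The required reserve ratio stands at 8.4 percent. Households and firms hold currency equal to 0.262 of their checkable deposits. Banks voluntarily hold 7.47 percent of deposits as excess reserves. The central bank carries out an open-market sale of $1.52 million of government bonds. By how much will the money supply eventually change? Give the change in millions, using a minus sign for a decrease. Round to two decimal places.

The money multiplier is m = (1 + c) / (rr + e + c) = (1 + 0.262) / (0.084 + 0.0747 + 0.262) ≈ 2.9998.
The sale removes 1.52 million of base, so ΔM = m × ΔMB = 2.9998 × (−1.52) ≈ -4.5597 million.

-4.56 million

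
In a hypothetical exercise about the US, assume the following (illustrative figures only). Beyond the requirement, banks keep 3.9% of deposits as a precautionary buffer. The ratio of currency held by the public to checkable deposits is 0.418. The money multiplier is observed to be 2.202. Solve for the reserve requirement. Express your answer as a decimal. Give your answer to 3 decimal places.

0.187

Using m = 2.202. Since m = (1 + c)/(c + rr + e), the denominator satisfies c + rr + e = (1 + c)/m = (1 + 0.418) / 2.202 ≈ 0.643960.
With c = 0.418 and e = 0.039, the reserve requirement is 0.643960 − 0.418 − 0.039 = 0.18696.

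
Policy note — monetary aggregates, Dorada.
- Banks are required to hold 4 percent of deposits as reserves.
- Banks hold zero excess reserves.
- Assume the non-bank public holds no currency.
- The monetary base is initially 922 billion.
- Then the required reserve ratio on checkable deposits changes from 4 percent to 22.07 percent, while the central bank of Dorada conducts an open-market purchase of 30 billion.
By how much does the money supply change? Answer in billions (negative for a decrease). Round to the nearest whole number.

Before: m₁ = 1 / (0.04) = 25, MB₁ = 922, so M₁ = 25 × 922 = 23050 billion.
After: m₂ = 1 / (0.2207) ≈ 4.5310, MB₂ = 922 + 30 = 952, so M₂ = 4.5310 × 952 = 4313.512 billion.
ΔM = M₂ − M₁ = 4313.512 − 23050 = -18736.488 billion.

-18736 billion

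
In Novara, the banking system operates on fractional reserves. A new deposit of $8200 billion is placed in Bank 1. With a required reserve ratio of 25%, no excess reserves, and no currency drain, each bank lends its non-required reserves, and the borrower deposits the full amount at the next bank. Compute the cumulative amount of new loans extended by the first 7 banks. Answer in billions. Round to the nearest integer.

$21316 billion

Bank i lends (1 − rr)^i of the original deposit: Bank 1 lends 8200·0.7500 = 6150.0000, Bank 2 lends 8200·0.7500² = 4612.5000, and so on.
Summing a geometric series: total = 8200·[0.7500·(1 − 0.7500^7) / (1 − 0.7500)] ≈ 21316.2964 billion.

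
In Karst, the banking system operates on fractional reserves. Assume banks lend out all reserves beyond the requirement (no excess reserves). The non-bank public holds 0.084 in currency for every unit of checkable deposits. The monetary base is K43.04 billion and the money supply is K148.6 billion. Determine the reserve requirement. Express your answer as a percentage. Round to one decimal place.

23.0%

Using m = M/MB = 148.6/43.04 ≈ 3.452602. Since m = (1 + c)/(c + rr + e), the denominator satisfies c + rr + e = (1 + c)/m = (1 + 0.084) / 3.452602 ≈ 0.313966.
With c = 0.084 and e = 0, the reserve requirement is 0.313966 − 0.084 − 0 = 0.229966.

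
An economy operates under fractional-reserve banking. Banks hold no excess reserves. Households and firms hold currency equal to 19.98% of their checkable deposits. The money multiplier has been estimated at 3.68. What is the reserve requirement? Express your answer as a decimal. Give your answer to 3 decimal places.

Using m = 3.68. Since m = (1 + c)/(c + rr + e), the denominator satisfies c + rr + e = (1 + c)/m = (1 + 0.1998) / 3.68 ≈ 0.326033.
With c = 0.1998 and e = 0, the reserve requirement is 0.326033 − 0.1998 − 0 = 0.126233.

0.126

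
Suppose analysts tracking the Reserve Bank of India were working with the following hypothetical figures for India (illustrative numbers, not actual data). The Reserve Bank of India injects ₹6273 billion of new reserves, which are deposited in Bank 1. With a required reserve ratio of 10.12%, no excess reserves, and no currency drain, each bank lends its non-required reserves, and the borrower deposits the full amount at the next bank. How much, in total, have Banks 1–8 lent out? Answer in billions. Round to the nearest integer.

Bank i lends (1 − rr)^i of the original deposit: Bank 1 lends 6273·0.8988 = 5638.1724, Bank 2 lends 6273·0.8988² ≈ 5067.5894, and so on.
Summing a geometric series: total = 6273·[0.8988·(1 − 0.8988^8) / (1 − 0.8988)] ≈ 31985.0996 billion.

₹31985 billion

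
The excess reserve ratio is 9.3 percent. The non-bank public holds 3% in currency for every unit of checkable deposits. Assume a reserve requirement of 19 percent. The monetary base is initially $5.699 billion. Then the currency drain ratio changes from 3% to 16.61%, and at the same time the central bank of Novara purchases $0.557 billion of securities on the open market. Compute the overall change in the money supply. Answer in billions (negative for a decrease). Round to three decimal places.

Before: m₁ = (1 + 0.03) / (0.19 + 0.093 + 0.03) ≈ 3.29073, MB₁ = 5.699, so M₁ = 3.29073 × 5.699 ≈ 18.7539 billion.
After: m₂ = (1 + 0.1661) / (0.19 + 0.093 + 0.1661) ≈ 2.59653, MB₂ = 5.699 + 0.557 = 6.256, so M₂ = 2.59653 × 6.256 ≈ 16.2439 billion.
ΔM = M₂ − M₁ = 16.2439 − 18.7539 = -2.51 billion.

-2.510 billion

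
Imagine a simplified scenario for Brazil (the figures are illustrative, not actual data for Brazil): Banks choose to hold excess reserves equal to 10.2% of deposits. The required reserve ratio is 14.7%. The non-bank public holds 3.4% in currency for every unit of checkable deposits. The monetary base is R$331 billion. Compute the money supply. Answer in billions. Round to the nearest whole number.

R$1209 billion

The money multiplier is m = (1 + c) / (rr + e + c) = (1 + 0.034) / (0.147 + 0.102 + 0.034) ≈ 3.6537.
So M = m × MB = 3.6537 × 331 = 1209.3747 billion.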